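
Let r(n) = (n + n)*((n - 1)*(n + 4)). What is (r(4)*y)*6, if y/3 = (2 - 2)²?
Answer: 0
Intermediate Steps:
y = 0 (y = 3*(2 - 2)² = 3*0² = 3*0 = 0)
r(n) = 2*n*(-1 + n)*(4 + n) (r(n) = (2*n)*((-1 + n)*(4 + n)) = 2*n*(-1 + n)*(4 + n))
(r(4)*y)*6 = ((2*4*(-4 + 4² + 3*4))*0)*6 = ((2*4*(-4 + 16 + 12))*0)*6 = ((2*4*24)*0)*6 = (192*0)*6 = 0*6 = 0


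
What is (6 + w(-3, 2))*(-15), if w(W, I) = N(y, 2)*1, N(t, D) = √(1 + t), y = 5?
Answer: -90 - 15*√6 ≈ -126.74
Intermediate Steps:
w(W, I) = √6 (w(W, I) = √(1 + 5)*1 = √6*1 = √6)
(6 + w(-3, 2))*(-15) = (6 + √6)*(-15) = -90 - 15*√6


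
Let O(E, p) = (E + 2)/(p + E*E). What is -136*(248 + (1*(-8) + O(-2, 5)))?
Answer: -32640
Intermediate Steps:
O(E, p) = (2 + E)/(p + E**2)
-136*(248 + (1*(-8) + O(-2, 5))) = -136*(248 + (1*(-8) + (2 - 2)/(5 + (-2)**2))) = -136*(248 + (-8 + 0/(5 + 4))) = -136*(248 + (-8 + 0/9)) = -136*(248 + (-8 + (1/9)*0)) = -136*(248 + (-8 + 0)) = -136*(248 - 8) = -136*240 = -32640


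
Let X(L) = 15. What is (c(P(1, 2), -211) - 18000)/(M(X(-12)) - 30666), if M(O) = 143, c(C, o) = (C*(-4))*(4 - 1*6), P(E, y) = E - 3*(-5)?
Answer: 17872/30523 ≈ 0.58553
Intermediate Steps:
P(E, y) = 15 + E (P(E, y) = E + 15 = 15 + E)
c(C, o) = 8*C (c(C, o) = (-4*C)*(4 - 6) = -4*C*(-2) = 8*C)
(c(P(1, 2), -211) - 18000)/(M(X(-12)) - 30666) = (8*(15 + 1) - 18000)/(143 - 30666) = (8*16 - 18000)/(-30523) = (128 - 18000)*(-1/30523) = -17872*(-1/30523) = 17872/30523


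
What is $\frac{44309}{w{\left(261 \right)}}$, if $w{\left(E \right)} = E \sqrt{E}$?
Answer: $\frac{44309 \sqrt{29}}{22707} \approx 10.508$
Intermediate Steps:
$w{\left(E \right)} = E^{\frac{3}{2}}$
$\frac{44309}{w{\left(261 \right)}} = \frac{44309}{261^{\frac{3}{2}}} = \frac{44309}{783 \sqrt{29}} = 44309 \frac{\sqrt{29}}{22707} = \frac{44309 \sqrt{29}}{22707}$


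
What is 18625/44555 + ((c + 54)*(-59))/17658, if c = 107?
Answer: -18869539/157350438 ≈ -0.11992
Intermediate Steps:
18625/44555 + ((c + 54)*(-59))/17658 = 18625/44555 + ((107 + 54)*(-59))/17658 = 18625*(1/44555) + (161*(-59))*(1/17658) = 3725/8911 - 9499*1/17658 = 3725/8911 - 9499/17658 = -18869539/157350438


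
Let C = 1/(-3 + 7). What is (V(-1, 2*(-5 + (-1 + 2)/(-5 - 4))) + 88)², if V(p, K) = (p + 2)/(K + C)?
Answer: 995781136/128881 ≈ 7726.4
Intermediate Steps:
C = ¼ (C = 1/4 = ¼ ≈ 0.25000)
V(p, K) = (2 + p)/(¼ + K) (V(p, K) = (p + 2)/(K + ¼) = (2 + p)/(¼ + K))
(V(-1, 2*(-5 + (-1 + 2)/(-5 - 4))) + 88)² = (4*(2 - 1)/(1 + 4*(2*(-5 + (-1 + 2)/(-5 - 4)))) + 88)² = (4*1/(1 + 4*(2*(-5 + 1/(-9)))) + 88)² = (4*1/(1 + 4*(2*(-5 + 1*(-⅑)))) + 88)² = (4*1/(1 + 4*(2*(-5 - ⅑))) + 88)² = (4*1/(1 + 4*(2*(-46/9))) + 88)² = (4*1/(1 + 4*(-92/9)) + 88)² = (4*1/(1 - 368/9) + 88)² = (4*1/(-359/9) + 88)² = (4*(-9/359)*1 + 88)² = (-36/359 + 88)² = (31556/359)² = 995781136/128881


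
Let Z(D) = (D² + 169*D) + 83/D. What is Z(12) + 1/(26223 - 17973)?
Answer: 35952127/16500 ≈ 2178.9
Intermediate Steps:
Z(D) = D² + 83/D + 169*D
Z(12) + 1/(26223 - 17973) = (83 + 12²*(169 + 12))/12 + 1/(26223 - 17973) = (83 + 144*181)/12 + 1/8250 = (83 + 26064)/12 + 1/8250 = (1/12)*26147 + 1/8250 = 26147/12 + 1/8250 = 35952127/16500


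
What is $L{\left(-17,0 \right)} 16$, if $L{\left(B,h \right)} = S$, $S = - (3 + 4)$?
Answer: $-112$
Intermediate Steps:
$S = -7$ ($S = \left(-1\right) 7 = -7$)
$L{\left(B,h \right)} = -7$
$L{\left(-17,0 \right)} 16 = \left(-7\right) 16 = -112$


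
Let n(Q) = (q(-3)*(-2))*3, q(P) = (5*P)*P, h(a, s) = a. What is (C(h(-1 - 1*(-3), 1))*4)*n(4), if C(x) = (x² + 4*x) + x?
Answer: -15120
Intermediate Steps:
q(P) = 5*P²
C(x) = x² + 5*x
n(Q) = -270 (n(Q) = ((5*(-3)²)*(-2))*3 = ((5*9)*(-2))*3 = (45*(-2))*3 = -90*3 = -270)
(C(h(-1 - 1*(-3), 1))*4)*n(4) = (((-1 - 1*(-3))*(5 + (-1 - 1*(-3))))*4)*(-270) = (((-1 + 3)*(5 + (-1 + 3)))*4)*(-270) = ((2*(5 + 2))*4)*(-270) = ((2*7)*4)*(-270) = (14*4)*(-270) = 56*(-270) = -15120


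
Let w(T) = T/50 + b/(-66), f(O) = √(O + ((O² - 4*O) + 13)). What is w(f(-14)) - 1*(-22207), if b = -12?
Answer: 244279/11 + √251/50 ≈ 22208.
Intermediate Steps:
f(O) = √(13 + O² - 3*O) (f(O) = √(O + (13 + O² - 4*O)) = √(13 + O² - 3*O))
w(T) = 2/11 + T/50 (w(T) = T/50 - 12/(-66) = T*(1/50) - 12*(-1/66) = T/50 + 2/11 = 2/11 + T/50)
w(f(-14)) - 1*(-22207) = (2/11 + √(13 + (-14)² - 3*(-14))/50) - 1*(-22207) = (2/11 + √(13 + 196 + 42)/50) + 22207 = (2/11 + √251/50) + 22207 = 244279/11 + √251/50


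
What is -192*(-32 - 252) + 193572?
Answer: 248100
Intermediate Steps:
-192*(-32 - 252) + 193572 = -192*(-284) + 193572 = 54528 + 193572 = 248100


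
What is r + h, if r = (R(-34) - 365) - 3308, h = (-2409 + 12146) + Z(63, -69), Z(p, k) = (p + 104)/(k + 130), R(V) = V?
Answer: 367997/61 ≈ 6032.7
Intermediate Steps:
Z(p, k) = (104 + p)/(130 + k)
h = 594124/61 (h = (-2409 + 12146) + (104 + 63)/(130 - 69) = 9737 + 167/61 = 594124/61 ≈ 9739.7)
r = -3707 (r = (-34 - 365) - 3308 = -399 - 3308 = -3707)
r + h = -3707 + 594124/61 = 367997/61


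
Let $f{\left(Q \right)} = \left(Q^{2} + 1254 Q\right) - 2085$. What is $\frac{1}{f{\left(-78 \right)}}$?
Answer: $- \frac{1}{93813} \approx -1.066 \cdot 10^{-5}$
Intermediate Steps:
$f{\left(Q \right)} = -2085 + Q^{2} + 1254 Q$
$\frac{1}{f{\left(-78 \right)}} = \frac{1}{-2085 + \left(-78\right)^{2} + 1254 \left(-78\right)} = \frac{1}{-2085 + 6084 - 97812} = \frac{1}{-93813} = - \frac{1}{93813}$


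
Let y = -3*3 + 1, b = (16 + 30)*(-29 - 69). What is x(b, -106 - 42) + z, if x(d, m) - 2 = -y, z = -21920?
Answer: -21910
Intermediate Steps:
b = -4508 (b = 46*(-98) = -4508)
y = -8 (y = -9 + 1 = -8)
x(d, m) = 10 (x(d, m) = 2 - 1*(-8) = 2 + 8 = 10)
x(b, -106 - 42) + z = 10 - 21920 = -21910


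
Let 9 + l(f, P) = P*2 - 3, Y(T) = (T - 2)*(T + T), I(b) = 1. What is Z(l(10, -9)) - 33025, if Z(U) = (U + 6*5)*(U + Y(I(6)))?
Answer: -33025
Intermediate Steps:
Y(T) = 2*T*(-2 + T) (Y(T) = (-2 + T)*(2*T) = 2*T*(-2 + T))
l(f, P) = -12 + 2*P (l(f, P) = -9 + (P*2 - 3) = -9 + (2*P - 3) = -9 + (-3 + 2*P) = -12 + 2*P)
Z(U) = (-2 + U)*(30 + U) (Z(U) = (U + 6*5)*(U + 2*1*(-2 + 1)) = (U + 30)*(U + 2*1*(-1)) = (30 + U)*(U - 2) = (30 + U)*(-2 + U) = (-2 + U)*(30 + U))
Z(l(10, -9)) - 33025 = (-60 + (-12 + 2*(-9))² + 28*(-12 + 2*(-9))) - 33025 = (-60 + (-12 - 18)² + 28*(-12 - 18)) - 33025 = (-60 + (-30)² + 28*(-30)) - 33025 = (-60 + 900 - 840) - 33025 = 0 - 33025 = -33025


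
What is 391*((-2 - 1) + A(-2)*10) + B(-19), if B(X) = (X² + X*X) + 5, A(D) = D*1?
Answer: -8266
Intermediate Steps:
A(D) = D
B(X) = 5 + 2*X² (B(X) = (X² + X²) + 5 = 2*X² + 5 = 5 + 2*X²)
391*((-2 - 1) + A(-2)*10) + B(-19) = 391*((-2 - 1) - 2*10) + (5 + 2*(-19)²) = 391*(-3 - 20) + (5 + 2*361) = 391*(-23) + (5 + 722) = -8993 + 727 = -8266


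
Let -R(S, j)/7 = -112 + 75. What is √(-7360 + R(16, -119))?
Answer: 3*I*√789 ≈ 84.267*I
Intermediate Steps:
R(S, j) = 259 (R(S, j) = -7*(-112 + 75) = -7*(-37) = 259)
√(-7360 + R(16, -119)) = √(-7360 + 259) = √(-7101) = 3*I*√789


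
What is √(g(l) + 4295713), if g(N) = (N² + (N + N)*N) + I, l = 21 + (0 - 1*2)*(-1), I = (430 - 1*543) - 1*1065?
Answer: √4296122 ≈ 2072.7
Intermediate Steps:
I = -1178 (I = (430 - 543) - 1065 = -113 - 1065 = -1178)
l = 23 (l = 21 + (0 - 2)*(-1) = 21 - 2*(-1) = 21 + 2 = 23)
g(N) = -1178 + 3*N² (g(N) = (N² + (N + N)*N) - 1178 = (N² + (2*N)*N) - 1178 = (N² + 2*N²) - 1178 = 3*N² - 1178 = -1178 + 3*N²)
√(g(l) + 4295713) = √((-1178 + 3*23²) + 4295713) = √((-1178 + 3*529) + 4295713) = √((-1178 + 1587) + 4295713) = √(409 + 4295713) = √4296122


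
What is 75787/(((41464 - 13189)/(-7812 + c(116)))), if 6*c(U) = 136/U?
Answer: -3962068573/189225 ≈ -20938.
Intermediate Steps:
c(U) = 68/(3*U) (c(U) = (136/U)/6 = 68/(3*U))
75787/(((41464 - 13189)/(-7812 + c(116)))) = 75787/(((41464 - 13189)/(-7812 + (68/3)/116))) = 75787/((28275/(-7812 + (68/3)*(1/116)))) = 75787/((28275/(-7812 + 17/87))) = 75787/((28275/(-679627/87))) = 75787/((28275*(-87/679627))) = 75787/(-189225/52279) = 75787*(-52279/189225) = -3962068573/189225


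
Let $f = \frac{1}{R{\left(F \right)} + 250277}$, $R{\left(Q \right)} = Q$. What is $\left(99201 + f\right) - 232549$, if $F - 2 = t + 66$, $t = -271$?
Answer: $- \frac{33346867751}{250074} \approx -1.3335 \cdot 10^{5}$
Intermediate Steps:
$F = -203$ ($F = 2 + \left(-271 + 66\right) = 2 - 205 = -203$)
$f = \frac{1}{250074}$ ($f = \frac{1}{-203 + 250277} = \frac{1}{250074} \approx 3.9988 \cdot 10^{-6}$)
$\left(99201 + f\right) - 232549 = \left(99201 + \frac{1}{250074}\right) - 232549 = \frac{24807590875}{250074} - 232549 = - \frac{33346867751}{250074}$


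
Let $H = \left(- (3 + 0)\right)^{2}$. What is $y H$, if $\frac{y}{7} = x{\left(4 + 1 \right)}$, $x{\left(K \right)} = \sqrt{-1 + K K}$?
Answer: $126 \sqrt{6} \approx 308.64$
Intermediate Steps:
$x{\left(K \right)} = \sqrt{-1 + K^{2}}$
$y = 14 \sqrt{6}$ ($y = 7 \sqrt{-1 + \left(4 + 1\right)^{2}} = 7 \sqrt{-1 + 5^{2}} = 7 \sqrt{-1 + 25} = 7 \sqrt{24} = 7 \cdot 2 \sqrt{6} = 14 \sqrt{6} \approx 34.293$)
$H = 9$ ($H = \left(\left(-1\right) 3\right)^{2} = \left(-3\right)^{2} = 9$)
$y H = 14 \sqrt{6} \cdot 9 = 126 \sqrt{6}$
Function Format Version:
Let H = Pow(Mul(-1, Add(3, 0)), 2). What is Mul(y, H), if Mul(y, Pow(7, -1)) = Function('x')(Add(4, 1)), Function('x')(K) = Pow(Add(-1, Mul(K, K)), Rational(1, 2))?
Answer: Mul(126, Pow(6, Rational(1, 2))) ≈ 308.64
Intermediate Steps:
Function('x')(K) = Pow(Add(-1, Pow(K, 2)), Rational(1, 2))
y = Mul(14, Pow(6, Rational(1, 2))) (y = Mul(7, Pow(Add(-1, Pow(Add(4, 1), 2)), Rational(1, 2))) = Mul(7, Pow(Add(-1, Pow(5, 2)), Rational(1, 2))) = Mul(7, Pow(Add(-1, 25), Rational(1, 2))) = Mul(7, Pow(24, Rational(1, 2))) = Mul(7, Mul(2, Pow(6, Rational(1, 2)))) = Mul(14, Pow(6, Rational(1, 2))) ≈ 34.293)
H = 9 (H = Pow(Mul(-1, 3), 2) = Pow(-3, 2) = 9)
Mul(y, H) = Mul(Mul(14, Pow(6, Rational(1, 2))), 9) = Mul(126, Pow(6, Rational(1, 2)))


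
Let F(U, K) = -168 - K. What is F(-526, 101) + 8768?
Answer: 8499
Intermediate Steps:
F(-526, 101) + 8768 = (-168 - 1*101) + 8768 = (-168 - 101) + 8768 = -269 + 8768 = 8499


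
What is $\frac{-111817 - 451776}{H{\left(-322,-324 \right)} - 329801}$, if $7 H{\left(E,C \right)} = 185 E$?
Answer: $\frac{563593}{338311} \approx 1.6659$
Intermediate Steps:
$H{\left(E,C \right)} = \frac{185 E}{7}$
$\frac{-111817 - 451776}{H{\left(-322,-324 \right)} - 329801} = \frac{-111817 - 451776}{\frac{185}{7} \left(-322\right) - 329801} = - \frac{563593}{-8510 - 329801} = - \frac{563593}{-338311} = \left(-563593\right) \left(- \frac{1}{338311}\right) = \frac{563593}{338311}$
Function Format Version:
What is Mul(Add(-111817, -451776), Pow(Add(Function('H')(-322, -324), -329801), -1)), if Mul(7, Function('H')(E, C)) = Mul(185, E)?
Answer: Rational(563593, 338311) ≈ 1.6659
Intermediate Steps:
Function('H')(E, C) = Mul(Rational(185, 7), E) (Function('H')(E, C) = Mul(Rational(1, 7), Mul(185, E)) = Mul(Rational(185, 7), E))
Mul(Add(-111817, -451776), Pow(Add(Function('H')(-322, -324), -329801), -1)) = Mul(Add(-111817, -451776), Pow(Add(Mul(Rational(185, 7), -322), -329801), -1)) = Mul(-563593, Pow(Add(-8510, -329801), -1)) = Mul(-563593, Pow(-338311, -1)) = Mul(-563593, Rational(-1, 338311)) = Rational(563593, 338311)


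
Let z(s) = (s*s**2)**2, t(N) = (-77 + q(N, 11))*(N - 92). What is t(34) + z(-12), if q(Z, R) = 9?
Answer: 2989928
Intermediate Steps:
t(N) = 6256 - 68*N (t(N) = (-77 + 9)*(N - 92) = -68*(-92 + N) = 6256 - 68*N)
z(s) = s**6 (z(s) = (s**3)**2 = s**6)
t(34) + z(-12) = (6256 - 68*34) + (-12)**6 = (6256 - 2312) + 2985984 = 3944 + 2985984 = 2989928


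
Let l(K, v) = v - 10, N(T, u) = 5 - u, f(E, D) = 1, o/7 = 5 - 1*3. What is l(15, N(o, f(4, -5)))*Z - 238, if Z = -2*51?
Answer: 374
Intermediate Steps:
o = 14 (o = 7*(5 - 1*3) = 7*(5 - 3) = 7*2 = 14)
l(K, v) = -10 + v
Z = -102
l(15, N(o, f(4, -5)))*Z - 238 = (-10 + (5 - 1*1))*(-102) - 238 = (-10 + (5 - 1))*(-102) - 238 = (-10 + 4)*(-102) - 238 = -6*(-102) - 238 = 612 - 238 = 374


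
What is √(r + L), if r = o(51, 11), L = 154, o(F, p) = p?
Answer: √165 ≈ 12.845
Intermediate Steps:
r = 11
√(r + L) = √(11 + 154) = √165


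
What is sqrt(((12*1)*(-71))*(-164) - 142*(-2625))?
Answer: 3*sqrt(56942) ≈ 715.88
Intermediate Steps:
sqrt(((12*1)*(-71))*(-164) - 142*(-2625)) = sqrt((12*(-71))*(-164) + 372750) = sqrt(-852*(-164) + 372750) = sqrt(139728 + 372750) = sqrt(512478) = 3*sqrt(56942)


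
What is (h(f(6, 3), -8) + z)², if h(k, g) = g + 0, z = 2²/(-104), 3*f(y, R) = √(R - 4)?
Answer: 43681/676 ≈ 64.617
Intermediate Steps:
f(y, R) = √(-4 + R)/3 (f(y, R) = √(R - 4)/3 = √(-4 + R)/3)
z = -1/26 (z = 4*(-1/104) = -1/26 ≈ -0.038462)
h(k, g) = g
(h(f(6, 3), -8) + z)² = (-8 - 1/26)² = (-209/26)² = 43681/676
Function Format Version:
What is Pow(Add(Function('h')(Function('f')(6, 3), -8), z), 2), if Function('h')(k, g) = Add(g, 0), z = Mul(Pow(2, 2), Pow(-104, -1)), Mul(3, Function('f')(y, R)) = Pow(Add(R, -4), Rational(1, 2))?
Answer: Rational(43681, 676) ≈ 64.617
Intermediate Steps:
Function('f')(y, R) = Mul(Rational(1, 3), Pow(Add(-4, R), Rational(1, 2))) (Function('f')(y, R) = Mul(Rational(1, 3), Pow(Add(R, -4), Rational(1, 2))) = Mul(Rational(1, 3), Pow(Add(-4, R), Rational(1, 2))))
z = Rational(-1, 26) (z = Mul(4, Rational(-1, 104)) = Rational(-1, 26) ≈ -0.038462)
Function('h')(k, g) = g
Pow(Add(Function('h')(Function('f')(6, 3), -8), z), 2) = Pow(Add(-8, Rational(-1, 26)), 2) = Pow(Rational(-209, 26), 2) = Rational(43681, 676)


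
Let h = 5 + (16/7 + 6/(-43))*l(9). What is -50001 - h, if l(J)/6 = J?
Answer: -15086690/301 ≈ -50122.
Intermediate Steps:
l(J) = 6*J
h = 36389/301 (h = 5 + (16/7 + 6/(-43))*(6*9) = 5 + (16*(⅐) + 6*(-1/43))*54 = 5 + (16/7 - 6/43)*54 = 5 + (646/301)*54 = 5 + 34884/301 = 36389/301 ≈ 120.89)
-50001 - h = -50001 - 1*36389/301 = -50001 - 36389/301 = -15086690/301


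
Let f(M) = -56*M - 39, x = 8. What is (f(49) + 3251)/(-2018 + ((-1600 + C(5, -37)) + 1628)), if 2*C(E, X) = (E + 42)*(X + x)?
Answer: -24/137 ≈ -0.17518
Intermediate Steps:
C(E, X) = (8 + X)*(42 + E)/2 (C(E, X) = ((E + 42)*(X + 8))/2 = ((42 + E)*(8 + X))/2 = ((8 + X)*(42 + E))/2 = (8 + X)*(42 + E)/2)
f(M) = -39 - 56*M
(f(49) + 3251)/(-2018 + ((-1600 + C(5, -37)) + 1628)) = ((-39 - 56*49) + 3251)/(-2018 + ((-1600 + (168 + 4*5 + 21*(-37) + (1/2)*5*(-37))) + 1628)) = ((-39 - 2744) + 3251)/(-2018 + ((-1600 + (168 + 20 - 777 - 185/2)) + 1628)) = (-2783 + 3251)/(-2018 + ((-1600 - 1363/2) + 1628)) = 468/(-2018 + (-4563/2 + 1628)) = 468/(-2018 - 1307/2) = 468/(-5343/2) = 468*(-2/5343) = -24/137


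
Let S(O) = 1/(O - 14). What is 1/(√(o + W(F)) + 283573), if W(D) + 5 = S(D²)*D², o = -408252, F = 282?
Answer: 11273444615/3196860740026668 - I*√645232287688115/3196860740026668 ≈ 3.5264e-6 - 7.9457e-9*I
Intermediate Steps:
S(O) = 1/(-14 + O)
W(D) = -5 + D²/(-14 + D²)
1/(√(o + W(F)) + 283573) = 1/(√(-408252 + 2*(35 - 2*282²)/(-14 + 282²)) + 283573) = 1/(√(-408252 + 2*(35 - 2*79524)/(-14 + 79524)) + 283573) = 1/(√(-408252 + 2*(35 - 159048)/79510) + 283573) = 1/(√(-408252 + 2*(1/79510)*(-159013)) + 283573) = 1/(√(-408252 - 159013/39755) + 283573) = 1/(√(-16230217273/39755) + 283573) = 1/(I*√645232287688115/39755 + 283573) = 1/(283573 + I*√645232287688115/39755)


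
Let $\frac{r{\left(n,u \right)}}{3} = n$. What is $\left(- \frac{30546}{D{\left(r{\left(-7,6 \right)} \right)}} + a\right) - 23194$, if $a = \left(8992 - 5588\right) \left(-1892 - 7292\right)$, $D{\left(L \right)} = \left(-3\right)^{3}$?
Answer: $- \frac{93853196}{3} \approx -3.1284 \cdot 10^{7}$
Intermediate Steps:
$r{\left(n,u \right)} = 3 n$
$D{\left(L \right)} = -27$
$a = -31262336$ ($a = 3404 \left(-9184\right) = -31262336$)
$\left(- \frac{30546}{D{\left(r{\left(-7,6 \right)} \right)}} + a\right) - 23194 = \left(- \frac{30546}{-27} - 31262336\right) - 23194 = \left(\left(-30546\right) \left(- \frac{1}{27}\right) - 31262336\right) - 23194 = \left(\frac{3394}{3} - 31262336\right) - 23194 = - \frac{93783614}{3} - 23194 = - \frac{93853196}{3}$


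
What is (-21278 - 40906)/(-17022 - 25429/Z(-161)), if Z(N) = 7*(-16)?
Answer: 6964608/1881035 ≈ 3.7025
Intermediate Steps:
Z(N) = -112
(-21278 - 40906)/(-17022 - 25429/Z(-161)) = (-21278 - 40906)/(-17022 - 25429/(-112)) = -62184/(-17022 - 25429*(-1/112)) = -62184/(-17022 + 25429/112) = -62184/(-1881035/112) = -62184*(-112/1881035) = 6964608/1881035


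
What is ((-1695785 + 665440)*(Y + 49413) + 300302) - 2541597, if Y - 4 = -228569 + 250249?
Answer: -73256679760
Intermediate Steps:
Y = 21684 (Y = 4 + (-228569 + 250249) = 4 + 21680 = 21684)
((-1695785 + 665440)*(Y + 49413) + 300302) - 2541597 = ((-1695785 + 665440)*(21684 + 49413) + 300302) - 2541597 = (-1030345*71097 + 300302) - 2541597 = (-73254438465 + 300302) - 2541597 = -73254138163 - 2541597 = -73256679760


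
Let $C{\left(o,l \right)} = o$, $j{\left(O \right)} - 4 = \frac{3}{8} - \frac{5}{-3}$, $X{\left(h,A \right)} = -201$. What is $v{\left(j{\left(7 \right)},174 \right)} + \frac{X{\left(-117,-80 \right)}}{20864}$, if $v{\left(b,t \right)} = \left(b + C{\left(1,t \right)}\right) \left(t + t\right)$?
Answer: $\frac{51127031}{20864} \approx 2450.5$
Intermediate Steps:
$j{\left(O \right)} = \frac{145}{24}$ ($j{\left(O \right)} = 4 + \left(\frac{3}{8} - \frac{5}{-3}\right) = 4 + \left(3 \cdot \frac{1}{8} - - \frac{5}{3}\right) = 4 + \left(\frac{3}{8} + \frac{5}{3}\right) = 4 + \frac{49}{24} = \frac{145}{24}$)
$v{\left(b,t \right)} = 2 t \left(1 + b\right)$ ($v{\left(b,t \right)} = \left(b + 1\right) \left(t + t\right) = \left(1 + b\right) 2 t = 2 t \left(1 + b\right)$)
$v{\left(j{\left(7 \right)},174 \right)} + \frac{X{\left(-117,-80 \right)}}{20864} = 2 \cdot 174 \left(1 + \frac{145}{24}\right) - \frac{201}{20864} = 2 \cdot 174 \cdot \frac{169}{24} - \frac{201}{20864} = \frac{4901}{2} - \frac{201}{20864} = \frac{51127031}{20864}$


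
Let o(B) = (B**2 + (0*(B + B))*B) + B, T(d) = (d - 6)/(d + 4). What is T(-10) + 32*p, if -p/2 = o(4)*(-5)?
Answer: 19208/3 ≈ 6402.7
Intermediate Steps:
T(d) = (-6 + d)/(4 + d)
o(B) = B + B**2 (o(B) = (B**2 + (0*(2*B))*B) + B = (B**2 + 0*B) + B = (B**2 + 0) + B = B**2 + B = B + B**2)
p = 200 (p = -2*4*(1 + 4)*(-5) = -2*4*5*(-5) = -40*(-5) = -2*(-100) = 200)
T(-10) + 32*p = (-6 - 10)/(4 - 10) + 32*200 = -16/(-6) + 6400 = -1/6*(-16) + 6400 = 8/3 + 6400 = 19208/3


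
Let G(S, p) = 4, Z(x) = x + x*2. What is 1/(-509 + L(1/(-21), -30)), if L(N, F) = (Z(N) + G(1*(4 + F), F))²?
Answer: -49/24212 ≈ -0.0020238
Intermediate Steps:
Z(x) = 3*x (Z(x) = x + 2*x = 3*x)
L(N, F) = (4 + 3*N)² (L(N, F) = (3*N + 4)² = (4 + 3*N)²)
1/(-509 + L(1/(-21), -30)) = 1/(-509 + (4 + 3/(-21))²) = 1/(-509 + (4 + 3*(-1/21))²) = 1/(-509 + (4 - ⅐)²) = 1/(-509 + (27/7)²) = 1/(-509 + 729/49) = 1/(-24212/49) = -49/24212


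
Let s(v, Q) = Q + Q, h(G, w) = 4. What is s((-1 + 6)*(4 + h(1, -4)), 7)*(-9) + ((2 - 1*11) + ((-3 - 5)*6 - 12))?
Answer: -195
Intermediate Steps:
s(v, Q) = 2*Q
s((-1 + 6)*(4 + h(1, -4)), 7)*(-9) + ((2 - 1*11) + ((-3 - 5)*6 - 12)) = (2*7)*(-9) + ((2 - 1*11) + ((-3 - 5)*6 - 12)) = 14*(-9) + ((2 - 11) + (-8*6 - 12)) = -126 + (-9 + (-48 - 12)) = -126 + (-9 - 60) = -126 - 69 = -195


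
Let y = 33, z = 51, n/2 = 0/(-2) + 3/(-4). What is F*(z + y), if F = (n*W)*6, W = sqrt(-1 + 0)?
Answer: -756*I ≈ -756.0*I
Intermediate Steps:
n = -3/2 (n = 2*(0/(-2) + 3/(-4)) = 2*(0*(-1/2) + 3*(-1/4)) = 2*(0 - 3/4) = 2*(-3/4) = -3/2 ≈ -1.5000)
W = I (W = sqrt(-1) = I ≈ 1.0*I)
F = -9*I (F = -3*I/2*6 = -9*I ≈ -9.0*I)
F*(z + y) = (-9*I)*(51 + 33) = -9*I*84 = -756*I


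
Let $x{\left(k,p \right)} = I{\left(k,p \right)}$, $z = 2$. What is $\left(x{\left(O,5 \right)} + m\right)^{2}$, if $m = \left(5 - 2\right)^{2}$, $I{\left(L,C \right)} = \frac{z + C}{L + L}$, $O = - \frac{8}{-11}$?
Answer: $\frac{48841}{256} \approx 190.79$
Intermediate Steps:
$O = \frac{8}{11}$ ($O = \left(-8\right) \left(- \frac{1}{11}\right) = \frac{8}{11} \approx 0.72727$)
$I{\left(L,C \right)} = \frac{2 + C}{2 L}$ ($I{\left(L,C \right)} = \frac{2 + C}{L + L} = \frac{2 + C}{2 L}$)
$x{\left(k,p \right)} = \frac{2 + p}{2 k}$
$m = 9$ ($m = 3^{2} = 9$)
$\left(x{\left(O,5 \right)} + m\right)^{2} = \left(\frac{2 + 5}{2 \cdot \frac{8}{11}} + 9\right)^{2} = \left(\frac{1}{2} \cdot \frac{11}{8} \cdot 7 + 9\right)^{2} = \left(\frac{77}{16} + 9\right)^{2} = \left(\frac{221}{16}\right)^{2} = \frac{48841}{256}$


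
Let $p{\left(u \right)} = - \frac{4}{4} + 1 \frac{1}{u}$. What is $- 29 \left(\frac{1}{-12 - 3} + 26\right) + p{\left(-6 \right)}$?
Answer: $- \frac{22597}{30} \approx -753.23$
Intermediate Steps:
$p{\left(u \right)} = -1 + \frac{1}{u}$ ($p{\left(u \right)} = \left(-4\right) \frac{1}{4} + \frac{1}{u} = -1 + \frac{1}{u}$)
$- 29 \left(\frac{1}{-12 - 3} + 26\right) + p{\left(-6 \right)} = - 29 \left(\frac{1}{-12 - 3} + 26\right) + \frac{1 - -6}{-6} = - 29 \left(\frac{1}{-15} + 26\right) - \frac{1 + 6}{6} = - 29 \left(- \frac{1}{15} + 26\right) - \frac{7}{6} = \left(-29\right) \frac{389}{15} - \frac{7}{6} = - \frac{11281}{15} - \frac{7}{6} = - \frac{22597}{30}$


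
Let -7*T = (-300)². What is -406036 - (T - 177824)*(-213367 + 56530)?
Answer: -209343851068/7 ≈ -2.9906e+10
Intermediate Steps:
T = -90000/7 (T = -⅐*(-300)² = -⅐*90000 = -90000/7 ≈ -12857.)
-406036 - (T - 177824)*(-213367 + 56530) = -406036 - (-90000/7 - 177824)*(-213367 + 56530) = -406036 - (-1334768)*(-156837)/7 = -406036 - 1*209341008816/7 = -406036 - 209341008816/7 = -209343851068/7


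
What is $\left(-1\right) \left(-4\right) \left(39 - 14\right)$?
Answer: $100$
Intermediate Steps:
$\left(-1\right) \left(-4\right) \left(39 - 14\right) = 4 \cdot 25 = 100$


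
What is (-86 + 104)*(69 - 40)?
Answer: 522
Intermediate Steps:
(-86 + 104)*(69 - 40) = 18*29 = 522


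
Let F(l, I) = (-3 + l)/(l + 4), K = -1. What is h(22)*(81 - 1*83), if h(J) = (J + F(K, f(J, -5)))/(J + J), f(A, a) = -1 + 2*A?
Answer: -31/33 ≈ -0.93939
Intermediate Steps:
F(l, I) = (-3 + l)/(4 + l)
h(J) = (-4/3 + J)/(2*J) (h(J) = (J + (-3 - 1)/(4 - 1))/(J + J) = (J - 4/3)/((2*J)) = (J + (1/3)*(-4))*(1/(2*J)) = (J - 4/3)*(1/(2*J)) = (-4/3 + J)*(1/(2*J)) = (-4/3 + J)/(2*J))
h(22)*(81 - 1*83) = ((1/6)*(-4 + 3*22)/22)*(81 - 1*83) = ((1/6)*(1/22)*(-4 + 66))*(81 - 83) = ((1/6)*(1/22)*62)*(-2) = (31/66)*(-2) = -31/33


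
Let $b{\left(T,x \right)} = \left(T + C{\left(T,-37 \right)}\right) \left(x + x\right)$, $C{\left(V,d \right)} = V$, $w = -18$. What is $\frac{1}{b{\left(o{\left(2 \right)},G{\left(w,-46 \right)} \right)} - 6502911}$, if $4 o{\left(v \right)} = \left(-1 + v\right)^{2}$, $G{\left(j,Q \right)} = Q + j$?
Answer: $- \frac{1}{6502975} \approx -1.5378 \cdot 10^{-7}$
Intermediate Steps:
$o{\left(v \right)} = \frac{\left(-1 + v\right)^{2}}{4}$
$b{\left(T,x \right)} = 4 T x$ ($b{\left(T,x \right)} = \left(T + T\right) \left(x + x\right) = 2 T 2 x = 4 T x$)
$\frac{1}{b{\left(o{\left(2 \right)},G{\left(w,-46 \right)} \right)} - 6502911} = \frac{1}{4 \frac{\left(-1 + 2\right)^{2}}{4} \left(-46 - 18\right) - 6502911} = \frac{1}{4 \frac{1^{2}}{4} \left(-64\right) - 6502911} = \frac{1}{4 \cdot \frac{1}{4} \cdot 1 \left(-64\right) - 6502911} = \frac{1}{4 \cdot \frac{1}{4} \left(-64\right) - 6502911} = \frac{1}{-64 - 6502911} = \frac{1}{-6502975} = - \frac{1}{6502975}$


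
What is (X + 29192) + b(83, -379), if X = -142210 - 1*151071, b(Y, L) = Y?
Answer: -264006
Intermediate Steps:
X = -293281 (X = -142210 - 151071 = -293281)
(X + 29192) + b(83, -379) = (-293281 + 29192) + 83 = -264089 + 83 = -264006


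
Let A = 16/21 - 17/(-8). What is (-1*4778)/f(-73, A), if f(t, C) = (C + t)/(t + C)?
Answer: -4778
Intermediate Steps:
A = 485/168 (A = 16*(1/21) - 17*(-1/8) = 16/21 + 17/8 = 485/168 ≈ 2.8869)
f(t, C) = 1 (f(t, C) = (C + t)/(C + t) = 1)
(-1*4778)/f(-73, A) = -1*4778/1 = -4778*1 = -4778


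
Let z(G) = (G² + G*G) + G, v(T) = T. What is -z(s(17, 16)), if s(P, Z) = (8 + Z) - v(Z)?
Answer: -136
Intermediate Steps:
s(P, Z) = 8 (s(P, Z) = (8 + Z) - Z = 8)
z(G) = G + 2*G² (z(G) = (G² + G²) + G = 2*G² + G = G + 2*G²)
-z(s(17, 16)) = -8*(1 + 2*8) = -8*(1 + 16) = -8*17 = -1*136 = -136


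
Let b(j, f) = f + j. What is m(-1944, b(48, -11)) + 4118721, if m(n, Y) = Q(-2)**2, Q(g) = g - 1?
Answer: 4118730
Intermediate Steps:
Q(g) = -1 + g
m(n, Y) = 9 (m(n, Y) = (-1 - 2)**2 = (-3)**2 = 9)
m(-1944, b(48, -11)) + 4118721 = 9 + 4118721 = 4118730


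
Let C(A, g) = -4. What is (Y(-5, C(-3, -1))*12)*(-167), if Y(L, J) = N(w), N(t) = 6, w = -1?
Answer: -12024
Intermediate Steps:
Y(L, J) = 6
(Y(-5, C(-3, -1))*12)*(-167) = (6*12)*(-167) = 72*(-167) = -12024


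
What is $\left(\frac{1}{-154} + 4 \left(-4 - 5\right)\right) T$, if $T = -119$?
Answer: $\frac{94265}{22} \approx 4284.8$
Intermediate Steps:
$\left(\frac{1}{-154} + 4 \left(-4 - 5\right)\right) T = \left(\frac{1}{-154} + 4 \left(-4 - 5\right)\right) \left(-119\right) = \left(- \frac{1}{154} + 4 \left(-9\right)\right) \left(-119\right) = \left(- \frac{1}{154} - 36\right) \left(-119\right) = \left(- \frac{5545}{154}\right) \left(-119\right) = \frac{94265}{22}$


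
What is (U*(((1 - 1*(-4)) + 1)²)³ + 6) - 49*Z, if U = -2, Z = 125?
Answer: -99431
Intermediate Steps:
(U*(((1 - 1*(-4)) + 1)²)³ + 6) - 49*Z = (-2*((1 - 1*(-4)) + 1)⁶ + 6) - 49*125 = (-2*((1 + 4) + 1)⁶ + 6) - 6125 = (-2*(5 + 1)⁶ + 6) - 6125 = (-2*(6²)³ + 6) - 6125 = (-2*36³ + 6) - 6125 = (-2*46656 + 6) - 6125 = (-93312 + 6) - 6125 = -93306 - 6125 = -99431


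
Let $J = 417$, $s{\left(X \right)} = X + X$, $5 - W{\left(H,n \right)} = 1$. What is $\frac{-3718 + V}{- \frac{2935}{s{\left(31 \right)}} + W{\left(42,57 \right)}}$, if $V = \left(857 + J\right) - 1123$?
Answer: $\frac{221154}{2687} \approx 82.305$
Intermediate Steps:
$W{\left(H,n \right)} = 4$ ($W{\left(H,n \right)} = 5 - 1 = 4$)
$s{\left(X \right)} = 2 X$
$V = 151$ ($V = \left(857 + 417\right) - 1123 = 1274 - 1123 = 151$)
$\frac{-3718 + V}{- \frac{2935}{s{\left(31 \right)}} + W{\left(42,57 \right)}} = \frac{-3718 + 151}{- \frac{2935}{2 \cdot 31} + 4} = - \frac{3567}{- \frac{2935}{62} + 4} = - \frac{3567}{- \frac{2687}{62}} = \left(-3567\right) \left(- \frac{62}{2687}\right) = \frac{221154}{2687}$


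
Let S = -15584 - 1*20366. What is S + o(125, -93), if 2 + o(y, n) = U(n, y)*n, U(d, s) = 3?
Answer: -36231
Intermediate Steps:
o(y, n) = -2 + 3*n
S = -35950 (S = -15584 - 20366 = -35950)
S + o(125, -93) = -35950 + (-2 + 3*(-93)) = -35950 + (-2 - 279) = -35950 - 281 = -36231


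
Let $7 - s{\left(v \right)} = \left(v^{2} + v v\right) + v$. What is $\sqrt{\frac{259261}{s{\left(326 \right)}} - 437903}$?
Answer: $\frac{i \sqrt{19843219161830154}}{212871} \approx 661.74 i$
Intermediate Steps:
$s{\left(v \right)} = 7 - v - 2 v^{2}$ ($s{\left(v \right)} = 7 - \left(\left(v^{2} + v v\right) + v\right) = 7 - \left(\left(v^{2} + v^{2}\right) + v\right) = 7 - \left(2 v^{2} + v\right) = 7 - \left(v + 2 v^{2}\right) = 7 - v - 2 v^{2}$)
$\sqrt{\frac{259261}{s{\left(326 \right)}} - 437903} = \sqrt{\frac{259261}{7 - 326 - 2 \cdot 326^{2}} - 437903} = \sqrt{\frac{259261}{7 - 326 - 212552} - 437903} = \sqrt{\frac{259261}{-212871} - 437903} = \sqrt{259261 \left(- \frac{1}{212871}\right) - 437903} = \sqrt{- \frac{259261}{212871} - 437903} = \sqrt{- \frac{93217108774}{212871}} = \frac{i \sqrt{19843219161830154}}{212871}$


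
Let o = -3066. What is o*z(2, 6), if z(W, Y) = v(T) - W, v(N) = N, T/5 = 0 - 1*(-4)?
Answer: -55188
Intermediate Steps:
T = 20 (T = 5*(0 - 1*(-4)) = 5*(0 + 4) = 5*4 = 20)
z(W, Y) = 20 - W
o*z(2, 6) = -3066*(20 - 1*2) = -3066*(20 - 2) = -3066*18 = -55188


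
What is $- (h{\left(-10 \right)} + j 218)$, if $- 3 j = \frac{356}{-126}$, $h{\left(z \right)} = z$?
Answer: $- \frac{36914}{189} \approx -195.31$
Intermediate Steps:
$j = \frac{178}{189}$ ($j = - \frac{356 \frac{1}{-126}}{3} = - \frac{356 \left(- \frac{1}{126}\right)}{3} = \left(- \frac{1}{3}\right) \left(- \frac{178}{63}\right) = \frac{178}{189} \approx 0.9418$)
$- (h{\left(-10 \right)} + j 218) = - (-10 + \frac{178}{189} \cdot 218) = - (-10 + \frac{38804}{189}) = \left(-1\right) \frac{36914}{189} = - \frac{36914}{189}$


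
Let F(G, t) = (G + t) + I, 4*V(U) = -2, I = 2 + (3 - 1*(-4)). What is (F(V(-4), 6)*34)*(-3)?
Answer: -1479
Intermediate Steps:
I = 9 (I = 2 + (3 + 4) = 2 + 7 = 9)
V(U) = -½ (V(U) = (¼)*(-2) = -½)
F(G, t) = 9 + G + t (F(G, t) = (G + t) + 9 = 9 + G + t)
(F(V(-4), 6)*34)*(-3) = ((9 - ½ + 6)*34)*(-3) = ((29/2)*34)*(-3) = 493*(-3) = -1479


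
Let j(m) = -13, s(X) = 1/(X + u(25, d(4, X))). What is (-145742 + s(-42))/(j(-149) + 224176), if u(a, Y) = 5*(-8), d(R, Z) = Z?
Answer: -3983615/6127122 ≈ -0.65016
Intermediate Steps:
u(a, Y) = -40
s(X) = 1/(-40 + X) (s(X) = 1/(X - 40) = 1/(-40 + X))
(-145742 + s(-42))/(j(-149) + 224176) = (-145742 + 1/(-40 - 42))/(-13 + 224176) = (-145742 + 1/(-82))/224163 = (-145742 - 1/82)*(1/224163) = -11950845/82*1/224163 = -3983615/6127122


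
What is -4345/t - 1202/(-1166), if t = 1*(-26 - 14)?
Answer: 511435/4664 ≈ 109.66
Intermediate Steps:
t = -40 (t = 1*(-40) = -40)
-4345/t - 1202/(-1166) = -4345/(-40) - 1202/(-1166) = -4345*(-1/40) - 1202*(-1/1166) = 869/8 + 601/583 = 511435/4664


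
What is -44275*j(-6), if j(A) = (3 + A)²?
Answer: -398475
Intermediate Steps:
-44275*j(-6) = -44275*(3 - 6)² = -44275*(-3)² = -44275*9 = -398475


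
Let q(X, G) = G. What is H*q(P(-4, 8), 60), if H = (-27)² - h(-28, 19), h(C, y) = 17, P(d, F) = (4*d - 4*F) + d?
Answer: 42720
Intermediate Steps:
P(d, F) = -4*F + 5*d (P(d, F) = (-4*F + 4*d) + d = -4*F + 5*d)
H = 712 (H = (-27)² - 1*17 = 729 - 17 = 712)
H*q(P(-4, 8), 60) = 712*60 = 42720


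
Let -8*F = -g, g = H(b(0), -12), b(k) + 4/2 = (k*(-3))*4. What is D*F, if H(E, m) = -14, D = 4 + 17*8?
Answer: -245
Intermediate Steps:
b(k) = -2 - 12*k (b(k) = -2 + (k*(-3))*4 = -2 - 3*k*4 = -2 - 12*k)
D = 140 (D = 4 + 136 = 140)
g = -14
F = -7/4 (F = -(-1)*(-14)/8 = -⅛*14 = -7/4 ≈ -1.7500)
D*F = 140*(-7/4) = -245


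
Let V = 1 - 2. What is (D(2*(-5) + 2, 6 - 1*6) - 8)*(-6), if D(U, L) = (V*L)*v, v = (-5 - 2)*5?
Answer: 48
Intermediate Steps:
v = -35 (v = -7*5 = -35)
V = -1
D(U, L) = 35*L (D(U, L) = -L*(-35) = 35*L)
(D(2*(-5) + 2, 6 - 1*6) - 8)*(-6) = (35*(6 - 1*6) - 8)*(-6) = (35*(6 - 6) - 8)*(-6) = (35*0 - 8)*(-6) = (0 - 8)*(-6) = -8*(-6) = 48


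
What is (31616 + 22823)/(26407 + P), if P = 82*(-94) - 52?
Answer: 54439/18647 ≈ 2.9194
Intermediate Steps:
P = -7760 (P = -7708 - 52 = -7760)
(31616 + 22823)/(26407 + P) = (31616 + 22823)/(26407 - 7760) = 54439/18647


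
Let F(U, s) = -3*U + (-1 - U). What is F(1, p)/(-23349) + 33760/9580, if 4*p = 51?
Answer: 39415507/11184171 ≈ 3.5242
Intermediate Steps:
p = 51/4 (p = (1/4)*51 = 51/4 ≈ 12.750)
F(U, s) = -1 - 4*U
F(1, p)/(-23349) + 33760/9580 = (-1 - 4*1)/(-23349) + 33760/9580 = (-1 - 4)*(-1/23349) + 33760*(1/9580) = -5*(-1/23349) + 1688/479 = 5/23349 + 1688/479 = 39415507/11184171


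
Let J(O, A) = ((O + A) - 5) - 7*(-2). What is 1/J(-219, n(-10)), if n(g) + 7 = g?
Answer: -1/227 ≈ -0.0044053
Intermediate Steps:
n(g) = -7 + g
J(O, A) = 9 + A + O (J(O, A) = ((A + O) - 5) + 14 = (-5 + A + O) + 14 = 9 + A + O)
1/J(-219, n(-10)) = 1/(9 + (-7 - 10) - 219) = 1/(9 - 17 - 219) = 1/(-227) = -1/227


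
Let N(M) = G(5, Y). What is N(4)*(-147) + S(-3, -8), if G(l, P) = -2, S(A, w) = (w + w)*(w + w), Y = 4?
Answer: 550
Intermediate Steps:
S(A, w) = 4*w**2 (S(A, w) = (2*w)*(2*w) = 4*w**2)
N(M) = -2
N(4)*(-147) + S(-3, -8) = -2*(-147) + 4*(-8)**2 = 294 + 4*64 = 294 + 256 = 550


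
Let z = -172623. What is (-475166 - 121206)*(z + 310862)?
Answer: -82441868908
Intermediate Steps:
(-475166 - 121206)*(z + 310862) = (-475166 - 121206)*(-172623 + 310862) = -596372*138239 = -82441868908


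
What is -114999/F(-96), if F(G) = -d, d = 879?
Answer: 38333/293 ≈ 130.83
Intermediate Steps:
F(G) = -879 (F(G) = -1*879 = -879)
-114999/F(-96) = -114999/(-879) = -114999*(-1/879) = 38333/293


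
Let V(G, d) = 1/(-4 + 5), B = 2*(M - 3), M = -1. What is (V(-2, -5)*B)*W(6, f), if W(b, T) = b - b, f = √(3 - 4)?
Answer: 0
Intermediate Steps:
f = I (f = √(-1) = I ≈ 1.0*I)
W(b, T) = 0
B = -8 (B = 2*(-1 - 3) = 2*(-4) = -8)
V(G, d) = 1 (V(G, d) = 1/1 = 1)
(V(-2, -5)*B)*W(6, f) = (1*(-8))*0 = -8*0 = 0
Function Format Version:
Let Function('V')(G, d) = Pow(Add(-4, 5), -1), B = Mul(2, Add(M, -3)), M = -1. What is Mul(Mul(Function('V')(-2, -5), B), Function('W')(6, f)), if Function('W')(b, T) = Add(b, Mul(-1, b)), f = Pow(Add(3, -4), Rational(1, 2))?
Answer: 0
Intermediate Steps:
f = I (f = Pow(-1, Rational(1, 2)) = I ≈ Mul(1.0000, I))
Function('W')(b, T) = 0
B = -8 (B = Mul(2, Add(-1, -3)) = Mul(2, -4) = -8)
Function('V')(G, d) = 1 (Function('V')(G, d) = Pow(1, -1) = 1)
Mul(Mul(Function('V')(-2, -5), B), Function('W')(6, f)) = Mul(Mul(1, -8), 0) = Mul(-8, 0) = 0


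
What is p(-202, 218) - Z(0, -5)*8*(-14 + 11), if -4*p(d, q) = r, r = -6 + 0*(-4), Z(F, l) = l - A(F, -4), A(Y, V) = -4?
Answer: -45/2 ≈ -22.500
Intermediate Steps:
Z(F, l) = 4 + l (Z(F, l) = l - 1*(-4) = l + 4 = 4 + l)
r = -6 (r = -6 + 0 = -6)
p(d, q) = 3/2 (p(d, q) = -¼*(-6) = 3/2)
p(-202, 218) - Z(0, -5)*8*(-14 + 11) = 3/2 - (4 - 5)*8*(-14 + 11) = 3/2 - (-1)*8*(-3) = 3/2 - (-1)*(-24) = 3/2 - 1*24 = 3/2 - 24 = -45/2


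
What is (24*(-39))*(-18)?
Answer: 16848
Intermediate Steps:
(24*(-39))*(-18) = -936*(-18) = 16848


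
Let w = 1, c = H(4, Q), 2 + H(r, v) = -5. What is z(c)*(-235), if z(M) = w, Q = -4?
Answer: -235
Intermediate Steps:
H(r, v) = -7 (H(r, v) = -2 - 5 = -7)
c = -7
z(M) = 1
z(c)*(-235) = 1*(-235) = -235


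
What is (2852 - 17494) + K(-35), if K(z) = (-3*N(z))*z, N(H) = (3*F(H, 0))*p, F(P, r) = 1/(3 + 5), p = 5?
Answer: -115561/8 ≈ -14445.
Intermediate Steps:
F(P, r) = ⅛ (F(P, r) = 1/8 = ⅛)
N(H) = 15/8 (N(H) = (3*(⅛))*5 = (3/8)*5 = 15/8)
K(z) = -45*z/8 (K(z) = (-3*15/8)*z = -45*z/8)
(2852 - 17494) + K(-35) = (2852 - 17494) - 45/8*(-35) = -14642 + 1575/8 = -115561/8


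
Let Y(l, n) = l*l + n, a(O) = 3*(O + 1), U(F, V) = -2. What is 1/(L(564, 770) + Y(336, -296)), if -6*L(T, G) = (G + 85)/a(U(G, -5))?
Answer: 2/225295 ≈ 8.8773e-6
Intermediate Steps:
a(O) = 3 + 3*O (a(O) = 3*(1 + O) = 3 + 3*O)
Y(l, n) = n + l² (Y(l, n) = l² + n = n + l²)
L(T, G) = 85/18 + G/18 (L(T, G) = -(G + 85)/(6*(3 + 3*(-2))) = -(85 + G)/(6*(3 - 6)) = -(85 + G)/(6*(-3)) = -(85 + G)*(-1)/(6*3) = -(-85/3 - G/3)/6 = 85/18 + G/18)
1/(L(564, 770) + Y(336, -296)) = 1/((85/18 + (1/18)*770) + (-296 + 336²)) = 1/((85/18 + 385/9) + (-296 + 112896)) = 1/(95/2 + 112600) = 1/(225295/2) = 2/225295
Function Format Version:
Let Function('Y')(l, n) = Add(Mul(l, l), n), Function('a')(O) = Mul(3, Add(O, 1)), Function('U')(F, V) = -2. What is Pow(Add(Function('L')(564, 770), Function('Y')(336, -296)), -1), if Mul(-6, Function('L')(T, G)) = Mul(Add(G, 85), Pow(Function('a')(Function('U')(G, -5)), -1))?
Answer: Rational(2, 225295) ≈ 8.8773e-6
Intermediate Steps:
Function('a')(O) = Add(3, Mul(3, O)) (Function('a')(O) = Mul(3, Add(1, O)) = Add(3, Mul(3, O)))
Function('Y')(l, n) = Add(n, Pow(l, 2)) (Function('Y')(l, n) = Add(Pow(l, 2), n) = Add(n, Pow(l, 2)))
Function('L')(T, G) = Add(Rational(85, 18), Mul(Rational(1, 18), G)) (Function('L')(T, G) = Mul(Rational(-1, 6), Mul(Add(G, 85), Pow(Add(3, Mul(3, -2)), -1))) = Mul(Rational(-1, 6), Mul(Add(85, G), Pow(Add(3, -6), -1))) = Mul(Rational(-1, 6), Mul(Add(85, G), Pow(-3, -1))) = Mul(Rational(-1, 6), Mul(Add(85, G), Rational(-1, 3))) = Mul(Rational(-1, 6), Add(Rational(-85, 3), Mul(Rational(-1, 3), G))) = Add(Rational(85, 18), Mul(Rational(1, 18), G)))
Pow(Add(Function('L')(564, 770), Function('Y')(336, -296)), -1) = Pow(Add(Add(Rational(85, 18), Mul(Rational(1, 18), 770)), Add(-296, Pow(336, 2))), -1) = Pow(Add(Add(Rational(85, 18), Rational(385, 9)), Add(-296, 112896)), -1) = Pow(Add(Rational(95, 2), 112600), -1) = Pow(Rational(225295, 2), -1) = Rational(2, 225295)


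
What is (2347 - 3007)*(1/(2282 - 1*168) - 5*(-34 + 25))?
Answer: -31393230/1057 ≈ -29700.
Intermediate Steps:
(2347 - 3007)*(1/(2282 - 1*168) - 5*(-34 + 25)) = -660*(1/(2282 - 168) - 5*(-9)) = -660*(1/2114 + 45) = -660*95131/2114 = -31393230/1057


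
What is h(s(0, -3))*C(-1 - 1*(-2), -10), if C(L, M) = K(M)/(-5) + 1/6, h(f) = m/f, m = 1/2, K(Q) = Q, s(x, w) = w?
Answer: -13/36 ≈ -0.36111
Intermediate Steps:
m = 1/2 ≈ 0.50000
h(f) = 1/(2*f)
C(L, M) = 1/6 - M/5 (C(L, M) = M/(-5) + 1/6 = M*(-1/5) + 1*(1/6) = -M/5 + 1/6 = 1/6 - M/5)
h(s(0, -3))*C(-1 - 1*(-2), -10) = ((1/2)/(-3))*(1/6 - 1/5*(-10)) = ((1/2)*(-1/3))*(1/6 + 2) = -1/6*13/6 = -13/36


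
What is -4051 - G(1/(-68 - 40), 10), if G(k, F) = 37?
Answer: -4088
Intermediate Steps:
-4051 - G(1/(-68 - 40), 10) = -4051 - 1*37 = -4051 - 37 = -4088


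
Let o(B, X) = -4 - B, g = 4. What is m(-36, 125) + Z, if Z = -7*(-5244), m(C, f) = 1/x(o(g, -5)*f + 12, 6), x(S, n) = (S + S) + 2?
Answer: 72461591/1974 ≈ 36708.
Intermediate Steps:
x(S, n) = 2 + 2*S (x(S, n) = 2*S + 2 = 2 + 2*S)
m(C, f) = 1/(26 - 16*f) (m(C, f) = 1/(2 + 2*((-4 - 1*4)*f + 12)) = 1/(2 + 2*((-4 - 4)*f + 12)) = 1/(2 + 2*(-8*f + 12)) = 1/(2 + 2*(12 - 8*f)) = 1/(2 + (24 - 16*f)) = 1/(26 - 16*f))
Z = 36708
m(-36, 125) + Z = -1/(-26 + 16*125) + 36708 = -1/(-26 + 2000) + 36708 = -1/1974 + 36708 = 72461591/1974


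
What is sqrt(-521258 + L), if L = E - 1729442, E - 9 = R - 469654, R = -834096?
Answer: I*sqrt(3554441) ≈ 1885.3*I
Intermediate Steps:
E = -1303741 (E = 9 + (-834096 - 469654) = 9 - 1303750 = -1303741)
L = -3033183 (L = -1303741 - 1729442 = -3033183)
sqrt(-521258 + L) = sqrt(-521258 - 3033183) = sqrt(-3554441) = I*sqrt(3554441)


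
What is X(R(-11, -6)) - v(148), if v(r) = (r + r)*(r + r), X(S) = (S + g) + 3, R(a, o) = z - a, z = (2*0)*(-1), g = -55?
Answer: -87657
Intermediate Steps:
z = 0 (z = 0*(-1) = 0)
R(a, o) = -a (R(a, o) = 0 - a = -a)
X(S) = -52 + S (X(S) = (S - 55) + 3 = (-55 + S) + 3 = -52 + S)
v(r) = 4*r² (v(r) = (2*r)*(2*r) = 4*r²)
X(R(-11, -6)) - v(148) = (-52 - 1*(-11)) - 4*148² = (-52 + 11) - 4*21904 = -41 - 1*87616 = -41 - 87616 = -87657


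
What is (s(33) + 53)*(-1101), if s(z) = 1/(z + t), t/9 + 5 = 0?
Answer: -233045/4 ≈ -58261.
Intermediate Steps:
t = -45 (t = -45 + 9*0 = -45 + 0 = -45)
s(z) = 1/(-45 + z) (s(z) = 1/(z - 45) = 1/(-45 + z))
(s(33) + 53)*(-1101) = (1/(-45 + 33) + 53)*(-1101) = (1/(-12) + 53)*(-1101) = (-1/12 + 53)*(-1101) = (635/12)*(-1101) = -233045/4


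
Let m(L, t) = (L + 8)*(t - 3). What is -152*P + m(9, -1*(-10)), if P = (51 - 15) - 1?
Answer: -5201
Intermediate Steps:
m(L, t) = (-3 + t)*(8 + L) (m(L, t) = (8 + L)*(-3 + t) = (-3 + t)*(8 + L))
P = 35 (P = 36 - 1 = 35)
-152*P + m(9, -1*(-10)) = -152*35 + (-24 - 3*9 + 8*(-1*(-10)) + 9*(-1*(-10))) = -5320 + (-24 - 27 + 8*10 + 9*10) = -5320 + (-24 - 27 + 80 + 90) = -5320 + 119 = -5201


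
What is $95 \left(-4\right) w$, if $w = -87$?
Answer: $33060$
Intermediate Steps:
$95 \left(-4\right) w = 95 \left(-4\right) \left(-87\right) = \left(-380\right) \left(-87\right) = 33060$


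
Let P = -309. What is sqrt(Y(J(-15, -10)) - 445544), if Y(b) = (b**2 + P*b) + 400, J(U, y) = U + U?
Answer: I*sqrt(434974) ≈ 659.53*I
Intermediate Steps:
J(U, y) = 2*U
Y(b) = 400 + b**2 - 309*b (Y(b) = (b**2 - 309*b) + 400 = 400 + b**2 - 309*b)
sqrt(Y(J(-15, -10)) - 445544) = sqrt((400 + (2*(-15))**2 - 618*(-15)) - 445544) = sqrt((400 + (-30)**2 - 309*(-30)) - 445544) = sqrt((400 + 900 + 9270) - 445544) = sqrt(10570 - 445544) = sqrt(-434974) = I*sqrt(434974)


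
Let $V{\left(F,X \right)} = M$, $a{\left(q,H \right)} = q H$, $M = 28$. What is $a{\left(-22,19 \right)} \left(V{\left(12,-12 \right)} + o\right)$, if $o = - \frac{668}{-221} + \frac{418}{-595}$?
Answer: $- \frac{98031868}{7735} \approx -12674.0$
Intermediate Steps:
$a{\left(q,H \right)} = H q$
$V{\left(F,X \right)} = 28$
$o = \frac{17946}{7735}$ ($o = \left(-668\right) \left(- \frac{1}{221}\right) + 418 \left(- \frac{1}{595}\right) = \frac{668}{221} - \frac{418}{595} = \frac{17946}{7735} \approx 2.3201$)
$a{\left(-22,19 \right)} \left(V{\left(12,-12 \right)} + o\right) = 19 \left(-22\right) \left(28 + \frac{17946}{7735}\right) = \left(-418\right) \frac{234526}{7735} = - \frac{98031868}{7735}$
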